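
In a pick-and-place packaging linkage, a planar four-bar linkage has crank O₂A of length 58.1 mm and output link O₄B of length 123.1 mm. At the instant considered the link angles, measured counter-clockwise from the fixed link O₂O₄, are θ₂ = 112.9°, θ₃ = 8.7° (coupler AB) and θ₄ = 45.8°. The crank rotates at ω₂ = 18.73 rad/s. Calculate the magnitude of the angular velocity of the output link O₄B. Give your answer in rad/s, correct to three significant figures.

ω₂ = 18.73 rad/s
Differentiating the loop-closure r₂e^{iθ₂}+r₃e^{iθ₃}=r₁+r₄e^{iθ₄} gives r₂ω₂e^{iθ₂}+r₃ω₃e^{iθ₃}=r₄ω₄e^{iθ₄}.
Eliminating the other unknown: ω₄ = r₂ω₂ sin(θ₂−θ₃) / [r₄ sin(θ₄−θ₃)].
Numerator sine = +0.96945; denominator sine = +0.60321.
Result = 0.0581·18.73·(+0.96945) / (0.1231·(+0.60321)) = +14.207 rad/s; magnitude 14.207 rad/s.

14.2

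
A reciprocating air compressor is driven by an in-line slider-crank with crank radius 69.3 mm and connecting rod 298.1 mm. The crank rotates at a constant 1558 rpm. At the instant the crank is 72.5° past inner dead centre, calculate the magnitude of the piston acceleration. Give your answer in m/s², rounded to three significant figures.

197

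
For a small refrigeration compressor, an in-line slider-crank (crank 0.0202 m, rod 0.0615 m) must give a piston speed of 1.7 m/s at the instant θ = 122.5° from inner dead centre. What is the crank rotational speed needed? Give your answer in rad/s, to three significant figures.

122

For an in-line slider-crank, |v_piston| = rω|sinθ|·[1 + r cosθ/√(L² − r² sin²θ)].
With r = 0.0202 m, L = 0.0615 m, θ = 122.5°: the bracketed kinematic factor |dx/dθ| = 0.013907 m.
ω = v/|dx/dθ| = 1.7/0.013907 = 122.24 rad/s.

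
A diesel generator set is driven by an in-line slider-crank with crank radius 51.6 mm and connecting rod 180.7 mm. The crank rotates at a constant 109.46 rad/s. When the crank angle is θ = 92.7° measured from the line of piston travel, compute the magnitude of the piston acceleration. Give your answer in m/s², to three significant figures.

ω = 109.5 rad/s
x(θ) = r cosθ + √(L² − r² sin²θ); with ω constant, a = ω²·d²x/dθ².
d²x/dθ² = −r cosθ − r²(cos2θ)/√u − r⁴ sin²2θ/(4u^{3/2}),  u = L² − r² sin²θ = 0.0299958 m².
Substituting r = 0.0516 m, L = 0.1807 m, θ = 92.7°: d²x/dθ² = +0.017733 m.
a = ω²·d²x/dθ² = (109.5)²·(+0.017733) = +212.47 m/s²;  |a| = 212.47 m/s².

212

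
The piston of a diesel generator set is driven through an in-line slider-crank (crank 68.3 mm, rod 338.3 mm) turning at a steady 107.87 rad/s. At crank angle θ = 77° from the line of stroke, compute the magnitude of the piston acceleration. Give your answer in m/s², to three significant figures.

32.0

ω = 107.9 rad/s
x(θ) = r cosθ + √(L² − r² sin²θ); with ω constant, a = ω²·d²x/dθ².
d²x/dθ² = −r cosθ − r²(cos2θ)/√u − r⁴ sin²2θ/(4u^{3/2}),  u = L² − r² sin²θ = 0.110018 m².
Substituting r = 0.0683 m, L = 0.3383 m, θ = 77°: d²x/dθ² = -0.0027522 m.
a = ω²·d²x/dθ² = (107.9)²·(-0.0027522) = -32.024 m/s²;  |a| = 32.024 m/s².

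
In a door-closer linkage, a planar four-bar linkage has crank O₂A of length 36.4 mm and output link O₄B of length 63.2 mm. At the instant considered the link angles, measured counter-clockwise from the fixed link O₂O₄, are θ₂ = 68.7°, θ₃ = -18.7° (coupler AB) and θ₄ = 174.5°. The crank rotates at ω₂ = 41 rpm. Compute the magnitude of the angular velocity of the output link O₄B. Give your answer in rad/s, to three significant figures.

ω₂ = 4.294 rad/s (from 41 rpm).
Differentiating the loop-closure r₂e^{iθ₂}+r₃e^{iθ₃}=r₁+r₄e^{iθ₄} gives r₂ω₂e^{iθ₂}+r₃ω₃e^{iθ₃}=r₄ω₄e^{iθ₄}.
Eliminating the other unknown: ω₄ = r₂ω₂ sin(θ₂−θ₃) / [r₄ sin(θ₄−θ₃)].
Numerator sine = +0.99897; denominator sine = -0.22835.
Result = 0.0364·4.294·(+0.99897) / (0.0632·(-0.22835)) = -10.818 rad/s; magnitude 10.818 rad/s.

10.8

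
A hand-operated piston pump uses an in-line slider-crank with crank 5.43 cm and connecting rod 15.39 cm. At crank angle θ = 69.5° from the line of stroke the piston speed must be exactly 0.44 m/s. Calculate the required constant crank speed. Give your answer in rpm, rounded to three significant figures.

For an in-line slider-crank, |v_piston| = rω|sinθ|·[1 + r cosθ/√(L² − r² sin²θ)].
With r = 0.0543 m, L = 0.1539 m, θ = 69.5°: the bracketed kinematic factor |dx/dθ| = 0.05752 m.
ω = v/|dx/dθ| = 0.44/0.05752 = 7.6495 rad/s.
N = 60ω/(2π) = 73.047 rpm.

73.0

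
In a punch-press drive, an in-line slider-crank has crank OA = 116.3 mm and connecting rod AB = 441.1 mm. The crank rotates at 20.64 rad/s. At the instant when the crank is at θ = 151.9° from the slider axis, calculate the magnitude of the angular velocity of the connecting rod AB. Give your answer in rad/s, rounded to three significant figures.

4.84

ω = 20.64 rad/s
The rod makes angle φ with the slider axis where L sinφ = r sinθ; differentiating, L cosφ·φ̇ = r ω cosθ.
L cosφ = √(L² − r² sin²θ) = 0.43769 m.
|ω_rod| = r ω |cosθ| / √(L² − r² sin²θ) = 0.1163·20.64·0.88213/0.43769 = 4.8379 rad/s.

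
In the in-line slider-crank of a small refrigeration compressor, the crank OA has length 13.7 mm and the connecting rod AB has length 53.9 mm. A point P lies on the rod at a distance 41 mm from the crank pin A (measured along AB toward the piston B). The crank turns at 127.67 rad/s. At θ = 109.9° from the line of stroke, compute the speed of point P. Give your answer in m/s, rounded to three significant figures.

ω = 127.7 rad/s.  Crank-pin speed |V_A| = rω = 1.7491 m/s, perpendicular to OA.
Rod angle: sinφ = −(r/L) sinθ ⇒ φ = -13.827°; ω_rod = −rω cosθ/√(L²−r²sin²θ) = +11.375 rad/s.
V_P = V_A + ω_rod × AP, with AP = 0.041 m along the rod.
Components: V_Px = −rω sinθ − a·ω_rod·sinφ = -1.5332 m/s;  V_Py = rω cosθ + a·ω_rod·cosφ = -0.14249 m/s.
|V_P| = √(V_Px² + V_Py²) = 1.5398 m/s.

1.54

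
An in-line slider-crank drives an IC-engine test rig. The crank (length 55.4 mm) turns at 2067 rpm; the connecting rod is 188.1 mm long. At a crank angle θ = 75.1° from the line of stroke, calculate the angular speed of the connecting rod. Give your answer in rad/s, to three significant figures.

17.1

ω = 216.5 rad/s (converted from 2067 rpm).
The rod makes angle φ with the slider axis where L sinφ = r sinθ; differentiating, L cosφ·φ̇ = r ω cosθ.
L cosφ = √(L² − r² sin²θ) = 0.18032 m.
|ω_rod| = r ω |cosθ| / √(L² − r² sin²θ) = 0.0554·216.5·0.25713/0.18032 = 17.1 rad/s.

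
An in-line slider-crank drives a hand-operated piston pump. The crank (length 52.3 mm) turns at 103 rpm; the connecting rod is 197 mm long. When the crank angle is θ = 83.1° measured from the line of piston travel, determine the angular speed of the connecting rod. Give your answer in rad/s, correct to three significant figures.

ω = 10.79 rad/s (converted from 103 rpm).
The rod makes angle φ with the slider axis where L sinφ = r sinθ; differentiating, L cosφ·φ̇ = r ω cosθ.
L cosφ = √(L² − r² sin²θ) = 0.19003 m.
|ω_rod| = r ω |cosθ| / √(L² − r² sin²θ) = 0.0523·10.79·0.12014/0.19003 = 0.35662 rad/s.

0.357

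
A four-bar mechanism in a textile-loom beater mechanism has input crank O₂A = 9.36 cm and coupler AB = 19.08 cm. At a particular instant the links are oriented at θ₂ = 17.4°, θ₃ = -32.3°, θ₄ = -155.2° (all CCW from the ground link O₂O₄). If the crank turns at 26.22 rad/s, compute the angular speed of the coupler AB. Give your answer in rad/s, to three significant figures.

ω₂ = 26.22 rad/s
Differentiating the loop-closure r₂e^{iθ₂}+r₃e^{iθ₃}=r₁+r₄e^{iθ₄} gives r₂ω₂e^{iθ₂}+r₃ω₃e^{iθ₃}=r₄ω₄e^{iθ₄}.
Eliminating the other unknown: ω₃ = r₂ω₂ sin(θ₄−θ₂) / [r₃ sin(θ₃−θ₄)].
Numerator sine = -0.12880; denominator sine = +0.83962.
Result = 0.0936·26.22·(-0.12880) / (0.1908·(+0.83962)) = -1.9731 rad/s; magnitude 1.9731 rad/s.

1.97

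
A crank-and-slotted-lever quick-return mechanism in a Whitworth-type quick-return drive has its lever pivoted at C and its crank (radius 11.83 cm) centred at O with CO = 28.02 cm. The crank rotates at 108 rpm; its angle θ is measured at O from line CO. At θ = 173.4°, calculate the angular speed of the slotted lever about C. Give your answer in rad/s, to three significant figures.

8.03

ω = 11.31 rad/s (from 108 rpm).
Crank pin A relative to C: A = (d + r cosθ, r sinθ); lever angle φ = atan2(r sinθ, d + r cosθ).
Differentiating tanφ: φ̇ = rω(d cosθ + r)/(d² + r² + 2dr cosθ).
d² + r² + 2dr cosθ = |CA|² = 0.026651 m²;  d cosθ + r = -0.16004 m.
|ω_lever| = |0.1183·11.31·-0.16004| / 0.026651 = 8.0345 rad/s.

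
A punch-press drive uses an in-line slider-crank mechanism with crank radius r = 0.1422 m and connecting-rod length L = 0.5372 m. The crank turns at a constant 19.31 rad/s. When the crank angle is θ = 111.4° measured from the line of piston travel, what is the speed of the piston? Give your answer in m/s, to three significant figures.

ω = 19.31 rad/s
For an in-line slider-crank, x = r cosθ + √(L² − r² sin²θ), so v = −rω sinθ·[1 + r cosθ/√(L² − r² sin²θ)].
With r = 0.1422 m, L = 0.5372 m, θ = 111.4°: √(L² − r² sin²θ) = 0.52063 m.
v = −0.1422·19.31·0.93106·[1 + 0.1422·-0.36488/0.52063] = -2.3018 m/s.
|v| = 2.3018 m/s.

2.30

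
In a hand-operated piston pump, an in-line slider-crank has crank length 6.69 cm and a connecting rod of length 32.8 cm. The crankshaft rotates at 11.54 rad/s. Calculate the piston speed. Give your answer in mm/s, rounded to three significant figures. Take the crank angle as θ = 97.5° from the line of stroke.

745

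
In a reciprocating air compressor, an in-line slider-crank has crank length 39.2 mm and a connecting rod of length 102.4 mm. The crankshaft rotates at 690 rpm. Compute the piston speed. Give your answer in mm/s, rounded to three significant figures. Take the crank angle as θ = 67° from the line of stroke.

3020

ω = 2π·690/60 = 72.26 rad/s
For an in-line slider-crank, x = r cosθ + √(L² − r² sin²θ), so v = −rω sinθ·[1 + r cosθ/√(L² − r² sin²θ)].
With r = 0.0392 m, L = 0.1024 m, θ = 67°: √(L² − r² sin²θ) = 0.095832 m.
v = −0.0392·72.26·0.92050·[1 + 0.0392·0.39073/0.095832] = -3.024 m/s.
|v| = 3.024 m/s = 3024 mm/s.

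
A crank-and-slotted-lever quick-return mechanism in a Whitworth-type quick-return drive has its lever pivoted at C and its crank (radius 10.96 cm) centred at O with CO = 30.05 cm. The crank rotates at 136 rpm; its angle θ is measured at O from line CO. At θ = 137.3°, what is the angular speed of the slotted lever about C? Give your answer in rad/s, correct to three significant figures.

3.22

ω = 14.24 rad/s (from 136 rpm).
Crank pin A relative to C: A = (d + r cosθ, r sinθ); lever angle φ = atan2(r sinθ, d + r cosθ).
Differentiating tanφ: φ̇ = rω(d cosθ + r)/(d² + r² + 2dr cosθ).
d² + r² + 2dr cosθ = |CA|² = 0.0539039 m²;  d cosθ + r = -0.11124 m.
|ω_lever| = |0.1096·14.24·-0.11124| / 0.0539039 = 3.2213 rad/s.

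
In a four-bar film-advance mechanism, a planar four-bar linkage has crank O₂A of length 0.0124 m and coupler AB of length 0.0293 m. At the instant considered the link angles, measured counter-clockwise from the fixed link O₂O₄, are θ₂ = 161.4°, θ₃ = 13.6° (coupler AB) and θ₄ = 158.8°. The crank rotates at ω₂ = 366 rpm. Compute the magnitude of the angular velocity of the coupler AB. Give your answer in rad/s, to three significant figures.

1.29

ω₂ = 38.33 rad/s (from 366 rpm).
Differentiating the loop-closure r₂e^{iθ₂}+r₃e^{iθ₃}=r₁+r₄e^{iθ₄} gives r₂ω₂e^{iθ₂}+r₃ω₃e^{iθ₃}=r₄ω₄e^{iθ₄}.
Eliminating the other unknown: ω₃ = r₂ω₂ sin(θ₄−θ₂) / [r₃ sin(θ₃−θ₄)].
Numerator sine = -0.04536; denominator sine = -0.57071.
Result = 0.0124·38.33·(-0.04536) / (0.0293·(-0.57071)) = +1.2893 rad/s; magnitude 1.2893 rad/s.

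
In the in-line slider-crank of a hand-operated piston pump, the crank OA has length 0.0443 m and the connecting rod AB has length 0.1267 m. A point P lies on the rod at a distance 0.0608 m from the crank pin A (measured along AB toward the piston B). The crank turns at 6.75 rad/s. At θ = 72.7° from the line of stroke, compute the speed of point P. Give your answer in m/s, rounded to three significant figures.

ω = 6.75 rad/s.  Crank-pin speed |V_A| = rω = 0.29902 m/s, perpendicular to OA.
Rod angle: sinφ = −(r/L) sinθ ⇒ φ = -19.501°; ω_rod = −rω cosθ/√(L²−r²sin²θ) = -0.74455 rad/s.
V_P = V_A + ω_rod × AP, with AP = 0.0608 m along the rod.
Components: V_Px = −rω sinθ − a·ω_rod·sinφ = -0.30061 m/s;  V_Py = rω cosθ + a·ω_rod·cosφ = +0.046251 m/s.
|V_P| = √(V_Px² + V_Py²) = 0.30415 m/s.

0.304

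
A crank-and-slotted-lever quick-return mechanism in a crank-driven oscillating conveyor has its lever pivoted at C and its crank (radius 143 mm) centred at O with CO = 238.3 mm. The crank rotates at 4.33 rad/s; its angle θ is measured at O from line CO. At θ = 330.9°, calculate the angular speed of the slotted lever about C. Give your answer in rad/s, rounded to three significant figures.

ω = 4.33 rad/s
Crank pin A relative to C: A = (d + r cosθ, r sinθ); lever angle φ = atan2(r sinθ, d + r cosθ).
Differentiating tanφ: φ̇ = rω(d cosθ + r)/(d² + r² + 2dr cosθ).
d² + r² + 2dr cosθ = |CA|² = 0.136787 m²;  d cosθ + r = +0.35122 m.
|ω_lever| = |0.143·4.33·+0.35122| / 0.136787 = 1.5899 rad/s.

1.59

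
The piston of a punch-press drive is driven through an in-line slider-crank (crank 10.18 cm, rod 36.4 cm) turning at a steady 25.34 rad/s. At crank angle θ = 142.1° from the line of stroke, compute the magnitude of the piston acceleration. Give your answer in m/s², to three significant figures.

ω = 25.34 rad/s
x(θ) = r cosθ + √(L² − r² sin²θ); with ω constant, a = ω²·d²x/dθ².
d²x/dθ² = −r cosθ − r²(cos2θ)/√u − r⁴ sin²2θ/(4u^{3/2}),  u = L² − r² sin²θ = 0.128585 m².
Substituting r = 0.1018 m, L = 0.364 m, θ = 142.1°: d²x/dθ² = +0.072692 m.
a = ω²·d²x/dθ² = (25.34)²·(+0.072692) = +46.677 m/s²;  |a| = 46.677 m/s².

46.7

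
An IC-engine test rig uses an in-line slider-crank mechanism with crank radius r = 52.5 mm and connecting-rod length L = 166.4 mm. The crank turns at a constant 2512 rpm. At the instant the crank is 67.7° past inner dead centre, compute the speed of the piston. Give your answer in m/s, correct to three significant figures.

ω = 2π·2512/60 = 263.1 rad/s
For an in-line slider-crank, x = r cosθ + √(L² − r² sin²θ), so v = −rω sinθ·[1 + r cosθ/√(L² − r² sin²θ)].
With r = 0.0525 m, L = 0.1664 m, θ = 67.7°: √(L² − r² sin²θ) = 0.15915 m.
v = −0.0525·263.1·0.92521·[1 + 0.0525·0.37946/0.15915] = -14.377 m/s.
|v| = 14.377 m/s.

14.4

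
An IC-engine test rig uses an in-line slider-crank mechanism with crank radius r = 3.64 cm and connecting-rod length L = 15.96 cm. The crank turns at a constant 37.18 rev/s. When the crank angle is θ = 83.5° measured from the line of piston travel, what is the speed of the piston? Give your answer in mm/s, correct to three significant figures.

8670

ω = 2π·37.2 = 233.6 rad/s
For an in-line slider-crank, x = r cosθ + √(L² − r² sin²θ), so v = −rω sinθ·[1 + r cosθ/√(L² − r² sin²θ)].
With r = 0.0364 m, L = 0.1596 m, θ = 83.5°: √(L² − r² sin²θ) = 0.15545 m.
v = −0.0364·233.6·0.99357·[1 + 0.0364·0.11320/0.15545] = -8.6727 m/s.
|v| = 8.6727 m/s = 8672.7 mm/s.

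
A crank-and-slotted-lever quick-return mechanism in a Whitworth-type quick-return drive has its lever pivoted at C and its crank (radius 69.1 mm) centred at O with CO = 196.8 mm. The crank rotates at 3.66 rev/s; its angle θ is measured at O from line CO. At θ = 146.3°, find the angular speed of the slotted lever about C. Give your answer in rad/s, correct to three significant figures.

ω = 23 rad/s (from 3.66 rev/s).
Crank pin A relative to C: A = (d + r cosθ, r sinθ); lever angle φ = atan2(r sinθ, d + r cosθ).
Differentiating tanφ: φ̇ = rω(d cosθ + r)/(d² + r² + 2dr cosθ).
d² + r² + 2dr cosθ = |CA|² = 0.0208778 m²;  d cosθ + r = -0.094629 m.
|ω_lever| = |0.0691·23·-0.094629| / 0.0208778 = 7.2024 rad/s.

7.20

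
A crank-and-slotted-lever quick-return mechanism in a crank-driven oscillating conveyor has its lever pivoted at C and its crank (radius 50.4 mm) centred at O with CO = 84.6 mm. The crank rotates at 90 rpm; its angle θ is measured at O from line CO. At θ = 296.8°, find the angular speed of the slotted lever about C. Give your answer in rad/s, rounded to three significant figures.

3.11

ω = 9.425 rad/s (from 90 rpm).
Crank pin A relative to C: A = (d + r cosθ, r sinθ); lever angle φ = atan2(r sinθ, d + r cosθ).
Differentiating tanφ: φ̇ = rω(d cosθ + r)/(d² + r² + 2dr cosθ).
d² + r² + 2dr cosθ = |CA|² = 0.0135423 m²;  d cosθ + r = +0.088544 m.
|ω_lever| = |0.0504·9.425·+0.088544| / 0.0135423 = 3.1058 rad/s.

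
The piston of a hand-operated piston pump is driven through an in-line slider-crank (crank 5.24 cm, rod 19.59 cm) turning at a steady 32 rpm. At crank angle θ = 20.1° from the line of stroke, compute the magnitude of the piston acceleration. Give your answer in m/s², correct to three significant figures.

ω = 2π·32/60 = 3.351 rad/s
x(θ) = r cosθ + √(L² − r² sin²θ); with ω constant, a = ω²·d²x/dθ².
d²x/dθ² = −r cosθ − r²(cos2θ)/√u − r⁴ sin²2θ/(4u^{3/2}),  u = L² − r² sin²θ = 0.0380525 m².
Substituting r = 0.0524 m, L = 0.1959 m, θ = 20.1°: d²x/dθ² = -0.060065 m.
a = ω²·d²x/dθ² = (3.351)²·(-0.060065) = -0.6745 m/s²;  |a| = 0.6745 m/s².

0.674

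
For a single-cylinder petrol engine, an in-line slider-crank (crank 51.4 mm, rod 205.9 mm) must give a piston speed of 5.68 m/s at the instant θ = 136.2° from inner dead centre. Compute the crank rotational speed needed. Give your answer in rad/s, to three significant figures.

195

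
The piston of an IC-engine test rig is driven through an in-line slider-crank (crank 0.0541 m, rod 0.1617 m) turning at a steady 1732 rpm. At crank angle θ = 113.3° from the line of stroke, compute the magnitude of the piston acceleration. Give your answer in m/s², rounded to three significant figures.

1120

ω = 2π·1732/60 = 181.4 rad/s
x(θ) = r cosθ + √(L² − r² sin²θ); with ω constant, a = ω²·d²x/dθ².
d²x/dθ² = −r cosθ − r²(cos2θ)/√u − r⁴ sin²2θ/(4u^{3/2}),  u = L² − r² sin²θ = 0.023678 m².
Substituting r = 0.0541 m, L = 0.1617 m, θ = 113.3°: d²x/dθ² = +0.034157 m.
a = ω²·d²x/dθ² = (181.4)²·(+0.034157) = +1123.7 m/s²;  |a| = 1123.7 m/s².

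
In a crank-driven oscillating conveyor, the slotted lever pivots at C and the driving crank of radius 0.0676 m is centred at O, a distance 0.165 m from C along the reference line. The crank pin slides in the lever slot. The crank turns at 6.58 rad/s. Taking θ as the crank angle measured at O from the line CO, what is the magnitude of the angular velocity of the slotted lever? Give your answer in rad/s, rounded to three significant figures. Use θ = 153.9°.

ω = 6.58 rad/s
Crank pin A relative to C: A = (d + r cosθ, r sinθ); lever angle φ = atan2(r sinθ, d + r cosθ).
Differentiating tanφ: φ̇ = rω(d cosθ + r)/(d² + r² + 2dr cosθ).
d² + r² + 2dr cosθ = |CA|² = 0.0117616 m²;  d cosθ + r = -0.080575 m.
|ω_lever| = |0.0676·6.58·-0.080575| / 0.0117616 = 3.0472 rad/s.

3.05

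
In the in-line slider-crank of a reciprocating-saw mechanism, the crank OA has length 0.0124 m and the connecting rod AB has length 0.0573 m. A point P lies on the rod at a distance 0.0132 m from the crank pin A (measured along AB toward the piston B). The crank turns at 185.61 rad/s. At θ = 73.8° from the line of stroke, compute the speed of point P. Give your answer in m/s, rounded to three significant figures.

2.30

ω = 185.6 rad/s.  Crank-pin speed |V_A| = rω = 2.3016 m/s, perpendicular to OA.
Rod angle: sinφ = −(r/L) sinθ ⇒ φ = -11.994°; ω_rod = −rω cosθ/√(L²−r²sin²θ) = -11.456 rad/s.
V_P = V_A + ω_rod × AP, with AP = 0.0132 m along the rod.
Components: V_Px = −rω sinθ − a·ω_rod·sinφ = -2.2416 m/s;  V_Py = rω cosθ + a·ω_rod·cosφ = +0.49419 m/s.
|V_P| = √(V_Px² + V_Py²) = 2.2954 m/s.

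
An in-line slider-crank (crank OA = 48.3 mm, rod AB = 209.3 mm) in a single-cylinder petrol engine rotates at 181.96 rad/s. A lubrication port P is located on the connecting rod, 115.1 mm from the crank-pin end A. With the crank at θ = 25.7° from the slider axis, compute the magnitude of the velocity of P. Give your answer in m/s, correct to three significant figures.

5.55

ω = 182 rad/s.  Crank-pin speed |V_A| = rω = 8.7887 m/s, perpendicular to OA.
Rod angle: sinφ = −(r/L) sinθ ⇒ φ = -5.743°; ω_rod = −rω cosθ/√(L²−r²sin²θ) = -38.028 rad/s.
V_P = V_A + ω_rod × AP, with AP = 0.1151 m along the rod.
Components: V_Px = −rω sinθ − a·ω_rod·sinφ = -4.2493 m/s;  V_Py = rω cosθ + a·ω_rod·cosφ = +3.5642 m/s.
|V_P| = √(V_Px² + V_Py²) = 5.5462 m/s.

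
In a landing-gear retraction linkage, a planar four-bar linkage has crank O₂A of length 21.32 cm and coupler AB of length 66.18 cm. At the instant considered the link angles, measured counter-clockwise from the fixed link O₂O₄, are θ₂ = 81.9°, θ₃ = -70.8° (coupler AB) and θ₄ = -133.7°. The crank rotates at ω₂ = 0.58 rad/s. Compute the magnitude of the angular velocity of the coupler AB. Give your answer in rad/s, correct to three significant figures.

0.122

ω₂ = 0.58 rad/s
Differentiating the loop-closure r₂e^{iθ₂}+r₃e^{iθ₃}=r₁+r₄e^{iθ₄} gives r₂ω₂e^{iθ₂}+r₃ω₃e^{iθ₃}=r₄ω₄e^{iθ₄}.
Eliminating the other unknown: ω₃ = r₂ω₂ sin(θ₄−θ₂) / [r₃ sin(θ₃−θ₄)].
Numerator sine = +0.58212; denominator sine = +0.89021.
Result = 0.2132·0.58·(+0.58212) / (0.6618·(+0.89021)) = +0.12218 rad/s; magnitude 0.12218 rad/s.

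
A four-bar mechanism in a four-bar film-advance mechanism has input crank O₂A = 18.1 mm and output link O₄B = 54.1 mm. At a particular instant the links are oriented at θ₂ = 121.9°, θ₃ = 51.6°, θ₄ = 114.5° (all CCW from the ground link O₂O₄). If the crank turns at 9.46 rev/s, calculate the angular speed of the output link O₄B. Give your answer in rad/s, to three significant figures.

21.0

ω₂ = 59.44 rad/s (from 9.46 rev/s).
Differentiating the loop-closure r₂e^{iθ₂}+r₃e^{iθ₃}=r₁+r₄e^{iθ₄} gives r₂ω₂e^{iθ₂}+r₃ω₃e^{iθ₃}=r₄ω₄e^{iθ₄}.
Eliminating the other unknown: ω₄ = r₂ω₂ sin(θ₂−θ₃) / [r₄ sin(θ₄−θ₃)].
Numerator sine = +0.94147; denominator sine = +0.89021.
Result = 0.0181·59.44·(+0.94147) / (0.0541·(+0.89021)) = +21.031 rad/s; magnitude 21.031 rad/s.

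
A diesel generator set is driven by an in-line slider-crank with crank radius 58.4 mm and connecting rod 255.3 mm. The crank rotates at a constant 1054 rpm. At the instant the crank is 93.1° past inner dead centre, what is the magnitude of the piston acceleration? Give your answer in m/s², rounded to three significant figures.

205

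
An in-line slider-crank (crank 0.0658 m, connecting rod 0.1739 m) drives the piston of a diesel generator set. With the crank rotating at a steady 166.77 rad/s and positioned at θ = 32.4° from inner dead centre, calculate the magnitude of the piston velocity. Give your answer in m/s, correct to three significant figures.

ω = 166.8 rad/s
For an in-line slider-crank, x = r cosθ + √(L² − r² sin²θ), so v = −rω sinθ·[1 + r cosθ/√(L² − r² sin²θ)].
With r = 0.0658 m, L = 0.1739 m, θ = 32.4°: √(L² − r² sin²θ) = 0.17029 m.
v = −0.0658·166.8·0.53583·[1 + 0.0658·0.84433/0.17029] = -7.7982 m/s.
|v| = 7.7982 m/s.

7.80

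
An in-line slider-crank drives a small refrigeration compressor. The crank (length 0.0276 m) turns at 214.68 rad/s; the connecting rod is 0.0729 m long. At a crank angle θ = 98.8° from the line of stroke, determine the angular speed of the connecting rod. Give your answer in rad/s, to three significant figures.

13.4

ω = 214.7 rad/s
The rod makes angle φ with the slider axis where L sinφ = r sinθ; differentiating, L cosφ·φ̇ = r ω cosθ.
L cosφ = √(L² − r² sin²θ) = 0.067605 m.
|ω_rod| = r ω |cosθ| / √(L² − r² sin²θ) = 0.0276·214.7·0.15299/0.067605 = 13.408 rad/s.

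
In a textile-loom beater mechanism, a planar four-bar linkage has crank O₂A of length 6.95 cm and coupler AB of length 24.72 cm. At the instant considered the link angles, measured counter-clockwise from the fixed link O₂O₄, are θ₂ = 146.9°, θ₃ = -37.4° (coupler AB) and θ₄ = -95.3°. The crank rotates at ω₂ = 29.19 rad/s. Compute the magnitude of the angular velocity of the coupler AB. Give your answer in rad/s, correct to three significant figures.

8.57

ω₂ = 29.19 rad/s
Differentiating the loop-closure r₂e^{iθ₂}+r₃e^{iθ₃}=r₁+r₄e^{iθ₄} gives r₂ω₂e^{iθ₂}+r₃ω₃e^{iθ₃}=r₄ω₄e^{iθ₄}.
Eliminating the other unknown: ω₃ = r₂ω₂ sin(θ₄−θ₂) / [r₃ sin(θ₃−θ₄)].
Numerator sine = +0.88458; denominator sine = +0.84712.
Result = 0.0695·29.19·(+0.88458) / (0.2472·(+0.84712)) = +8.5696 rad/s; magnitude 8.5696 rad/s.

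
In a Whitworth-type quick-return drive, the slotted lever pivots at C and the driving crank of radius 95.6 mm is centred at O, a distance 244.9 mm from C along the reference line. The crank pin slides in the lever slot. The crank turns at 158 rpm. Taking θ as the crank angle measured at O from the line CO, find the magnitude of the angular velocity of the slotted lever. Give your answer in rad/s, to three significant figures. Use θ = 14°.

ω = 16.55 rad/s (from 158 rpm).
Crank pin A relative to C: A = (d + r cosθ, r sinθ); lever angle φ = atan2(r sinθ, d + r cosθ).
Differentiating tanφ: φ̇ = rω(d cosθ + r)/(d² + r² + 2dr cosθ).
d² + r² + 2dr cosθ = |CA|² = 0.114549 m²;  d cosθ + r = +0.33323 m.
|ω_lever| = |0.0956·16.55·+0.33323| / 0.114549 = 4.6014 rad/s.

4.60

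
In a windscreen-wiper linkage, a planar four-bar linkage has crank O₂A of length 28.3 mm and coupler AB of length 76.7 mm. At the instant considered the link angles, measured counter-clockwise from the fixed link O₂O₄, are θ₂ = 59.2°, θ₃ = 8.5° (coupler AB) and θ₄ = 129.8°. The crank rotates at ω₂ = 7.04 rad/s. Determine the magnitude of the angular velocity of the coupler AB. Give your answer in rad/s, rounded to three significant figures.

ω₂ = 7.04 rad/s
Differentiating the loop-closure r₂e^{iθ₂}+r₃e^{iθ₃}=r₁+r₄e^{iθ₄} gives r₂ω₂e^{iθ₂}+r₃ω₃e^{iθ₃}=r₄ω₄e^{iθ₄}.
Eliminating the other unknown: ω₃ = r₂ω₂ sin(θ₄−θ₂) / [r₃ sin(θ₃−θ₄)].
Numerator sine = +0.94322; denominator sine = -0.85446.
Result = 0.0283·7.04·(+0.94322) / (0.0767·(-0.85446)) = -2.8674 rad/s; magnitude 2.8674 rad/s.

2.87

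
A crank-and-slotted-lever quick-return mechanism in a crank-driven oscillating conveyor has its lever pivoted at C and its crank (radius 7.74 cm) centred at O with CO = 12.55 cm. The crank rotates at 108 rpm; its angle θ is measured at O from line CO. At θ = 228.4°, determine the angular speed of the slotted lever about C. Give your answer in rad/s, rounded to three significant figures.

0.586

ω = 11.31 rad/s (from 108 rpm).
Crank pin A relative to C: A = (d + r cosθ, r sinθ); lever angle φ = atan2(r sinθ, d + r cosθ).
Differentiating tanφ: φ̇ = rω(d cosθ + r)/(d² + r² + 2dr cosθ).
d² + r² + 2dr cosθ = |CA|² = 0.00884265 m²;  d cosθ + r = -0.0059227 m.
|ω_lever| = |0.0774·11.31·-0.0059227| / 0.00884265 = 0.58632 rad/s.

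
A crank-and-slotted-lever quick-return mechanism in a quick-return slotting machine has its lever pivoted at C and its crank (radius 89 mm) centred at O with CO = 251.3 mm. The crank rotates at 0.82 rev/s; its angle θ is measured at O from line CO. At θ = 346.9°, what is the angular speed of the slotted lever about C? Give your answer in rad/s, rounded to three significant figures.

1.34

ω = 5.152 rad/s (from 0.82 rev/s).
Crank pin A relative to C: A = (d + r cosθ, r sinθ); lever angle φ = atan2(r sinθ, d + r cosθ).
Differentiating tanφ: φ̇ = rω(d cosθ + r)/(d² + r² + 2dr cosθ).
d² + r² + 2dr cosθ = |CA|² = 0.11464 m²;  d cosθ + r = +0.33376 m.
|ω_lever| = |0.089·5.152·+0.33376| / 0.11464 = 1.335 rad/s.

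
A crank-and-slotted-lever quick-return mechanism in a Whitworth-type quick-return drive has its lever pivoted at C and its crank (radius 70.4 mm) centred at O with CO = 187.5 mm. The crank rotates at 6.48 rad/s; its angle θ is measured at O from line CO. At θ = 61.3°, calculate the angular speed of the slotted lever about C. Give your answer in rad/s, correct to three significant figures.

ω = 6.48 rad/s
Crank pin A relative to C: A = (d + r cosθ, r sinθ); lever angle φ = atan2(r sinθ, d + r cosθ).
Differentiating tanφ: φ̇ = rω(d cosθ + r)/(d² + r² + 2dr cosθ).
d² + r² + 2dr cosθ = |CA|² = 0.0527903 m²;  d cosθ + r = +0.16044 m.
|ω_lever| = |0.0704·6.48·+0.16044| / 0.0527903 = 1.3865 rad/s.

1.39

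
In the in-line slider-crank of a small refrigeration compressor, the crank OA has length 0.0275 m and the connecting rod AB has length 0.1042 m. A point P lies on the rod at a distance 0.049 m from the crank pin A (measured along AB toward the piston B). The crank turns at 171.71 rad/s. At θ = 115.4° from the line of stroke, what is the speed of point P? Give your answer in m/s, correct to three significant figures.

4.17

ω = 171.7 rad/s.  Crank-pin speed |V_A| = rω = 4.722 m/s, perpendicular to OA.
Rod angle: sinφ = −(r/L) sinθ ⇒ φ = -13.792°; ω_rod = −rω cosθ/√(L²−r²sin²θ) = +20.015 rad/s.
V_P = V_A + ω_rod × AP, with AP = 0.049 m along the rod.
Components: V_Px = −rω sinθ − a·ω_rod·sinφ = -4.0318 m/s;  V_Py = rω cosθ + a·ω_rod·cosφ = -1.073 m/s.
|V_P| = √(V_Px² + V_Py²) = 4.1721 m/s.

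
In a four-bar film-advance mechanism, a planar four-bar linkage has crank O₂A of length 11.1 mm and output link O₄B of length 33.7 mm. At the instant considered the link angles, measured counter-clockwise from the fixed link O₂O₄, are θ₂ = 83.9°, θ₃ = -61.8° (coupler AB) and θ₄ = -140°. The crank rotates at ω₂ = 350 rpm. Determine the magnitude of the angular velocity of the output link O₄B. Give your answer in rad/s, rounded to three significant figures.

6.95

ω₂ = 36.65 rad/s (from 350 rpm).
Differentiating the loop-closure r₂e^{iθ₂}+r₃e^{iθ₃}=r₁+r₄e^{iθ₄} gives r₂ω₂e^{iθ₂}+r₃ω₃e^{iθ₃}=r₄ω₄e^{iθ₄}.
Eliminating the other unknown: ω₄ = r₂ω₂ sin(θ₂−θ₃) / [r₄ sin(θ₄−θ₃)].
Numerator sine = +0.56353; denominator sine = -0.97887.
Result = 0.0111·36.65·(+0.56353) / (0.0337·(-0.97887)) = -6.9499 rad/s; magnitude 6.9499 rad/s.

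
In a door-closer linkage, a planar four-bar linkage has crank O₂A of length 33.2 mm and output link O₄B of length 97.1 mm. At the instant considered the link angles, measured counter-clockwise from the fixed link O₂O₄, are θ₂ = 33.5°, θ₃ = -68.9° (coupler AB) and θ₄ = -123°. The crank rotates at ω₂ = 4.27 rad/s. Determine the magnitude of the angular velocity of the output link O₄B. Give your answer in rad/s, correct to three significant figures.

ω₂ = 4.27 rad/s
Differentiating the loop-closure r₂e^{iθ₂}+r₃e^{iθ₃}=r₁+r₄e^{iθ₄} gives r₂ω₂e^{iθ₂}+r₃ω₃e^{iθ₃}=r₄ω₄e^{iθ₄}.
Eliminating the other unknown: ω₄ = r₂ω₂ sin(θ₂−θ₃) / [r₄ sin(θ₄−θ₃)].
Numerator sine = +0.97667; denominator sine = -0.81004.
Result = 0.0332·4.27·(+0.97667) / (0.0971·(-0.81004)) = -1.7603 rad/s; magnitude 1.7603 rad/s.

1.76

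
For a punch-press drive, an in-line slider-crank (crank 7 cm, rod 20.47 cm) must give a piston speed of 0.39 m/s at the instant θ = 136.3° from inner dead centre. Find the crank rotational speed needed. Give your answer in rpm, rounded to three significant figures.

For an in-line slider-crank, |v_piston| = rω|sinθ|·[1 + r cosθ/√(L² − r² sin²θ)].
With r = 0.07 m, L = 0.2047 m, θ = 136.3°: the bracketed kinematic factor |dx/dθ| = 0.036057 m.
ω = v/|dx/dθ| = 0.39/0.036057 = 10.816 rad/s.
N = 60ω/(2π) = 103.29 rpm.

103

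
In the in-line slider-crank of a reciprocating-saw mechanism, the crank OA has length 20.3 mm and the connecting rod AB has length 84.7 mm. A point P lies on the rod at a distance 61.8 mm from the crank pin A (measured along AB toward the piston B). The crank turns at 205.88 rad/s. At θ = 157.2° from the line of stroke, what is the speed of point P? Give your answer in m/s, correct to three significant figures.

1.71

ω = 205.9 rad/s.  Crank-pin speed |V_A| = rω = 4.1794 m/s, perpendicular to OA.
Rod angle: sinφ = −(r/L) sinθ ⇒ φ = -5.329°; ω_rod = −rω cosθ/√(L²−r²sin²θ) = +45.685 rad/s.
V_P = V_A + ω_rod × AP, with AP = 0.0618 m along the rod.
Components: V_Px = −rω sinθ − a·ω_rod·sinφ = -1.3573 m/s;  V_Py = rω cosθ + a·ω_rod·cosφ = -1.0417 m/s.
|V_P| = √(V_Px² + V_Py²) = 1.711 m/s.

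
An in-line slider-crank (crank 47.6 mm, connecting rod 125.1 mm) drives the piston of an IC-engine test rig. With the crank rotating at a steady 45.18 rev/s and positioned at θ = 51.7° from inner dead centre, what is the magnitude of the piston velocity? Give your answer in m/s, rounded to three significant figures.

ω = 2π·45.2 = 283.9 rad/s
For an in-line slider-crank, x = r cosθ + √(L² − r² sin²θ), so v = −rω sinθ·[1 + r cosθ/√(L² − r² sin²θ)].
With r = 0.0476 m, L = 0.1251 m, θ = 51.7°: √(L² − r² sin²θ) = 0.11939 m.
v = −0.0476·283.9·0.78478·[1 + 0.0476·0.61978/0.11939] = -13.224 m/s.
|v| = 13.224 m/s.

13.2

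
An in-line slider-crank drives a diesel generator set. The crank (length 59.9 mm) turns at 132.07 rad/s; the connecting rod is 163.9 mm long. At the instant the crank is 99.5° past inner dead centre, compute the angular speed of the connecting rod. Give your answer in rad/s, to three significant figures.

8.54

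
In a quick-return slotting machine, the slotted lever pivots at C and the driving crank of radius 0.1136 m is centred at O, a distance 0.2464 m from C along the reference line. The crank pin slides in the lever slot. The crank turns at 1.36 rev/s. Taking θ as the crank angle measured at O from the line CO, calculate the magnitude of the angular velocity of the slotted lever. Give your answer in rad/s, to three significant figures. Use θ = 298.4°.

2.23

ω = 8.545 rad/s (from 1.36 rev/s).
Crank pin A relative to C: A = (d + r cosθ, r sinθ); lever angle φ = atan2(r sinθ, d + r cosθ).
Differentiating tanφ: φ̇ = rω(d cosθ + r)/(d² + r² + 2dr cosθ).
d² + r² + 2dr cosθ = |CA|² = 0.100244 m²;  d cosθ + r = +0.23079 m.
|ω_lever| = |0.1136·8.545·+0.23079| / 0.100244 = 2.2349 rad/s.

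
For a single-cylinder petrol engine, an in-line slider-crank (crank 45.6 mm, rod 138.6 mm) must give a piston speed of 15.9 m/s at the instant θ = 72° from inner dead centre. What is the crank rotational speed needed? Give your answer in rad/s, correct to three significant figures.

For an in-line slider-crank, |v_piston| = rω|sinθ|·[1 + r cosθ/√(L² − r² sin²θ)].
With r = 0.0456 m, L = 0.1386 m, θ = 72°: the bracketed kinematic factor |dx/dθ| = 0.04801 m.
ω = v/|dx/dθ| = 15.9/0.04801 = 331.18 rad/s.

331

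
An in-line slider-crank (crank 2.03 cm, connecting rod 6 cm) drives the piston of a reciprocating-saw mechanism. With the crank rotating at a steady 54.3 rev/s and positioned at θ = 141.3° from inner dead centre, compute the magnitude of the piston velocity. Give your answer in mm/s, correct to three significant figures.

3160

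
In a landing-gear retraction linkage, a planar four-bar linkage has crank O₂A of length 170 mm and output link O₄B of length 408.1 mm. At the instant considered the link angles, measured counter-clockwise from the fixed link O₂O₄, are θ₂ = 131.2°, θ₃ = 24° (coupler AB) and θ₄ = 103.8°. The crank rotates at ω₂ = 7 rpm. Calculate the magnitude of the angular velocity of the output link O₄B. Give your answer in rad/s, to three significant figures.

ω₂ = 0.733 rad/s (from 7 rpm).
Differentiating the loop-closure r₂e^{iθ₂}+r₃e^{iθ₃}=r₁+r₄e^{iθ₄} gives r₂ω₂e^{iθ₂}+r₃ω₃e^{iθ₃}=r₄ω₄e^{iθ₄}.
Eliminating the other unknown: ω₄ = r₂ω₂ sin(θ₂−θ₃) / [r₄ sin(θ₄−θ₃)].
Numerator sine = +0.95528; denominator sine = +0.98420.
Result = 0.17·0.733·(+0.95528) / (0.4081·(+0.98420)) = +0.29639 rad/s; magnitude 0.29639 rad/s.

0.296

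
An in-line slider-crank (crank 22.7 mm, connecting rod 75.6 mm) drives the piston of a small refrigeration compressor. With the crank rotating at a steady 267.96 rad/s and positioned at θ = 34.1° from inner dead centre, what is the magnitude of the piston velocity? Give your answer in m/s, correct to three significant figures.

4.27

ω = 268 rad/s
For an in-line slider-crank, x = r cosθ + √(L² − r² sin²θ), so v = −rω sinθ·[1 + r cosθ/√(L² − r² sin²θ)].
With r = 0.0227 m, L = 0.0756 m, θ = 34.1°: √(L² − r² sin²θ) = 0.074521 m.
v = −0.0227·268·0.56064·[1 + 0.0227·0.82806/0.074521] = -4.2704 m/s.
|v| = 4.2704 m/s.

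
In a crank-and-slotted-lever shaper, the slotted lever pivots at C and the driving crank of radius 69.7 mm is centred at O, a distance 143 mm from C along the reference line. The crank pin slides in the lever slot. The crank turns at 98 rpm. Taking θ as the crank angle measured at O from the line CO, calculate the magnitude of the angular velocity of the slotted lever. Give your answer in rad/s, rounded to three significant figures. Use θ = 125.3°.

0.671

ω = 10.26 rad/s (from 98 rpm).
Crank pin A relative to C: A = (d + r cosθ, r sinθ); lever angle φ = atan2(r sinθ, d + r cosθ).
Differentiating tanφ: φ̇ = rω(d cosθ + r)/(d² + r² + 2dr cosθ).
d² + r² + 2dr cosθ = |CA|² = 0.013788 m²;  d cosθ + r = -0.012934 m.
|ω_lever| = |0.0697·10.26·-0.012934| / 0.013788 = 0.67098 rad/s.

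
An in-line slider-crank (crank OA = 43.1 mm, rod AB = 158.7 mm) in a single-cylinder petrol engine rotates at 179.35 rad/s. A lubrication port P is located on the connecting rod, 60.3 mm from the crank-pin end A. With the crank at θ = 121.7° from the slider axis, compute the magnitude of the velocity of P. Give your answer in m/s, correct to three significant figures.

6.70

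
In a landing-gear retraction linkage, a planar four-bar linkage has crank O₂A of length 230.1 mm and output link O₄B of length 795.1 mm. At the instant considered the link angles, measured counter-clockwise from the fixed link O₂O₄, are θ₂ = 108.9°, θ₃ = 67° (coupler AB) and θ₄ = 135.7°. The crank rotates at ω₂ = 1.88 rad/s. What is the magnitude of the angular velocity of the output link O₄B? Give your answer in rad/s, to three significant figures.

0.390

ω₂ = 1.88 rad/s
Differentiating the loop-closure r₂e^{iθ₂}+r₃e^{iθ₃}=r₁+r₄e^{iθ₄} gives r₂ω₂e^{iθ₂}+r₃ω₃e^{iθ₃}=r₄ω₄e^{iθ₄}.
Eliminating the other unknown: ω₄ = r₂ω₂ sin(θ₂−θ₃) / [r₄ sin(θ₄−θ₃)].
Numerator sine = +0.66783; denominator sine = +0.93169.
Result = 0.2301·1.88·(+0.66783) / (0.7951·(+0.93169)) = +0.38999 rad/s; magnitude 0.38999 rad/s.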